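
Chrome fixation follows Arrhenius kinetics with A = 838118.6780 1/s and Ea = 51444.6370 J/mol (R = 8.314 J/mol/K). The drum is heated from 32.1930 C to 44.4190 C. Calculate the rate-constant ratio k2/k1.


T1 = 32.1930 + 273.15 = 305.3430 K; T2 = 44.4190 + 273.15 = 317.5690 K
k1 = A * exp(-Ea/(R*T1)) = 838118.6780 * exp(-51444.6370/(8.314*305.3430)) = 0.00132562 1/s
k2 = A * exp(-Ea/(R*T2)) = 838118.6780 * exp(-51444.6370/(8.314*317.5690)) = 0.00289229 1/s
k2/k1 = 0.00289229 / 0.00132562 = 2.1818


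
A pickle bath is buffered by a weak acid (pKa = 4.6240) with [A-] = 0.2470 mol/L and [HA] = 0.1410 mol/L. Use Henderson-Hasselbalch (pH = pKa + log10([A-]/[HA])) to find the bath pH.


ratio = [A-] / [HA] = 0.2470 / 0.1410 = 1.7518
log10(ratio) = 0.2435
pH = pKa + log10(ratio) = 4.6240 + 0.2435 = 4.8675


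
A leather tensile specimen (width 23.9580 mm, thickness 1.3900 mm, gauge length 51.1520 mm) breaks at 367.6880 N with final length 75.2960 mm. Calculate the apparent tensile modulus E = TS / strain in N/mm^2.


TS = F / (w * t) = 367.6880 / (23.9580 * 1.3900) = 11.0411 N/mm^2
strain = (Lf - L0) / L0 = (75.2960 - 51.1520) / 51.1520 = 0.4720
E = TS / strain = 11.0411 / 0.4720 = 23.3920 N/mm^2


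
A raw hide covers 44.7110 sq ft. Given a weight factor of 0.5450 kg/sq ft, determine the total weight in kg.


Formula: Weight = area * weight_per_sqft
Substituting: Weight = 44.7110 * 0.5450
Result: 24.3675 kg


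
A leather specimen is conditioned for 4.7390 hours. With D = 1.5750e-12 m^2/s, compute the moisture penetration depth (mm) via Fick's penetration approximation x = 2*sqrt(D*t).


t = 4.7390 hr * 3600 = 17060.4000 s
D * t = 1.5750e-12 * 17060.4000 = 2.6870e-08
x = 2 * sqrt(D*t) = 2 * sqrt(2.6870e-08) = 3.2784e-04 m = 0.3278 mm


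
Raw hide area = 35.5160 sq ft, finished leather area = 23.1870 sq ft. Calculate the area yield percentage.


Formula: Yield = finished / raw * 100
Substituting: Yield = 23.1870 / 35.5160 * 100
Result: 65.2861 %


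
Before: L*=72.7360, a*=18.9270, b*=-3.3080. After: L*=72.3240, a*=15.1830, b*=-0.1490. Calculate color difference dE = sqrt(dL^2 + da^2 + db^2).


dL = -0.4120, da = -3.7440, db = 3.1590
dE = sqrt((-0.4120)^2 + (-3.7440)^2 + 3.1590^2) = 4.9159


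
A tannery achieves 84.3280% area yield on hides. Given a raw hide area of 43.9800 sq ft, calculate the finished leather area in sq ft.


Formula: finished = raw * yield / 100
Substituting: finished = 43.9800 * 84.3280 / 100
Result: 37.0875 sq ft


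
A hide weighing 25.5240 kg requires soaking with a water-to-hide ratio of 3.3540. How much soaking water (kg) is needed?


Formula: Water = hide_weight * ratio
Substituting: Water = 25.5240 * 3.3540
Result: 85.6075 kg


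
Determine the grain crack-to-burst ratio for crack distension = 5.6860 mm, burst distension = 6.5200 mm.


Formula: Ratio = crack / burst
Substituting: Ratio = 5.6860 / 6.5200
Result: 0.8721


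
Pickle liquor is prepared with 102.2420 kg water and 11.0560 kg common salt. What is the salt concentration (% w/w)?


Formula: Conc = salt / (water + salt) * 100
Substituting: Conc = 11.0560 / (102.2420 + 11.0560) * 100
Result: 9.7583 %


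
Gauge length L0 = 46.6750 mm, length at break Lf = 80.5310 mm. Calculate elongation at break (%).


Formula: Elongation = (Lf - L0) / L0 * 100
Substituting: Elongation = (80.5310 - 46.6750) / 46.6750 * 100
Result: 72.5356 %


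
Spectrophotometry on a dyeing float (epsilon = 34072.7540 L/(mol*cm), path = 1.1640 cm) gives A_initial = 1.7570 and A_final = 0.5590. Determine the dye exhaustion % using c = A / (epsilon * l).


c_initial = A_i / (epsilon * l) = 1.7570 / (34072.7540 * 1.1640) = 4.4301e-05 mol/L
c_final = A_f / (epsilon * l) = 0.5590 / (34072.7540 * 1.1640) = 1.4095e-05 mol/L
Exhaustion = (c_initial - c_final) / c_initial * 100 = (4.4301e-05 - 1.4095e-05) / 4.4301e-05 * 100 = 68.1844 %


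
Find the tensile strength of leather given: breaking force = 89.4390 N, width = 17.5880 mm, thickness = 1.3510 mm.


Formula: TS = force / (width * thickness)
Substituting: TS = 89.4390 / (17.5880 * 1.3510)
Result: 3.7640 N/mm^2


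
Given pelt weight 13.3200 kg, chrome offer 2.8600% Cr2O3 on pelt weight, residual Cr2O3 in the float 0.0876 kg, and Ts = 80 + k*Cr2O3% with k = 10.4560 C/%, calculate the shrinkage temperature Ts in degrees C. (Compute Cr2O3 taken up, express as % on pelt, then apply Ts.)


Offered = pelt * offer_pct / 100 = 13.3200 * 2.8600 / 100 = 0.3810 kg
Uptake = offered - residual = 0.3810 - 0.0876 = 0.2934 kg
Cr2O3% on pelt = uptake / pelt * 100 = 0.2934 / 13.3200 * 100 = 2.2023 %
Ts = 80 + k * Cr2O3% = 80 + 10.4560 * 2.2023 = 103.0277 C


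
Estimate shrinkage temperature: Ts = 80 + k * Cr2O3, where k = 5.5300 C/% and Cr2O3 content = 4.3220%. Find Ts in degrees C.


Formula: Ts = 80 + k * Cr2O3
Substituting: Ts = 80 + 5.5300 * 4.3220
Result: 103.9007 C


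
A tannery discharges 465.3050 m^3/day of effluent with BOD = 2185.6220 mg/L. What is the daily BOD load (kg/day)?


Formula: BOD_load = volume * conc / 1000
Substituting: BOD_load = 465.3050 * 2185.6220 / 1000
Result: 1016.9808 kg/day


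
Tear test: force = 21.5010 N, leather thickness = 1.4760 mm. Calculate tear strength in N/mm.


Formula: Tear strength = force / thickness
Substituting: Tear strength = 21.5010 / 1.4760
Result: 14.5671 N/mm


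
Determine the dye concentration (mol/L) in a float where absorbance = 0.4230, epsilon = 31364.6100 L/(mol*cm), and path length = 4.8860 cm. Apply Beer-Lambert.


Formula: c = A / (epsilon * l)
Substituting: c = 0.4230 / (31364.6100 * 4.8860)
Result: 2.7602e-06 mol/L


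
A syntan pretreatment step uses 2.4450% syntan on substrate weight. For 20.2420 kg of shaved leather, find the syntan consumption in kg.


Formula: Syntan = substrate * pct / 100
Substituting: Syntan = 20.2420 * 2.4450 / 100
Result: 0.4949 kg


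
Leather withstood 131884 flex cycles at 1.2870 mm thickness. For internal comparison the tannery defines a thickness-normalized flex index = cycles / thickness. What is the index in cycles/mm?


Formula: Index = cycles / thickness
Substituting: Index = 131884 / 1.2870
Result: 102473.9705 cycles/mm


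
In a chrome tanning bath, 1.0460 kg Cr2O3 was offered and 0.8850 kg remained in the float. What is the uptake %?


Formula: Uptake = (offered - residual) / offered * 100
Substituting: Uptake = (1.0460 - 0.8850) / 1.0460 * 100
Result: 15.3920 %


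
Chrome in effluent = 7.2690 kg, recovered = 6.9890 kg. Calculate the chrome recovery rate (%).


Formula: Recovery = recovered / input * 100
Substituting: Recovery = 6.9890 / 7.2690 * 100
Result: 96.1480 %


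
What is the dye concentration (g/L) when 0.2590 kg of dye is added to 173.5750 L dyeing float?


Formula: Conc = dye_mass(kg) / volume(L) * 1000
Substituting: Conc = 0.2590 / 173.5750 * 1000
Result: 1.4922 g/L


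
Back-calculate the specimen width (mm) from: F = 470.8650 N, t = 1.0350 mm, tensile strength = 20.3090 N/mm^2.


Formula: w = F / (TS * t)
Substituting: w = 470.8650 / (20.3090 * 1.0350)
Result: 22.4010 mm


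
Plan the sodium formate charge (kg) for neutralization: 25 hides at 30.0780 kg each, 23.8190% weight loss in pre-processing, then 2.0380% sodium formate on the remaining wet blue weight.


Total_raw = N * avg_wt = 25 * 30.0780 = 751.9500 kg
Substrate = Total_raw * (1 - loss/100) = 751.9500 * (1 - 23.8190/100) = 572.8430 kg
Neutralizer = Substrate * pct / 100 = 572.8430 * 2.0380 / 100 = 11.6745 kg


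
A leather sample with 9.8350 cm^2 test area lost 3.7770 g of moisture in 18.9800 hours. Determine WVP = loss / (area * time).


Formula: WVP = loss / (area * time)
Substituting: WVP = 3.7770 / (9.8350 * 18.9800)
Result: 0.0202338 g/(cm^2*hr)


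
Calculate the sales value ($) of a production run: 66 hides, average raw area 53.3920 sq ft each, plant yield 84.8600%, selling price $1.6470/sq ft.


Raw_total = N * avg_area = 66 * 53.3920 = 3523.8720 sq ft
Finished = Raw_total * yield / 100 = 3523.8720 * 84.8600 / 100 = 2990.3578 sq ft
Value = Finished * price = 2990.3578 * 1.6470 = 4925.1193 $


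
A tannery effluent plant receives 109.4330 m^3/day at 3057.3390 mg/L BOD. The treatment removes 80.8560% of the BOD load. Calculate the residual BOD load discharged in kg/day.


Load_in = volume * conc / 1000 = 109.4330 * 3057.3390 / 1000 = 334.5738 kg/day
Removed = Load_in * eff / 100 = 334.5738 * 80.8560 / 100 = 270.5230 kg/day
Load_out = Load_in - Removed = 334.5738 - 270.5230 = 64.0508 kg/day


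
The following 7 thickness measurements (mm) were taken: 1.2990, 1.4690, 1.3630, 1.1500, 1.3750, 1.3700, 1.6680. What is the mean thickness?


Formula: Average = sum / n
Substituting: Average = 9.6940 / 7
Result: 1.3849 mm


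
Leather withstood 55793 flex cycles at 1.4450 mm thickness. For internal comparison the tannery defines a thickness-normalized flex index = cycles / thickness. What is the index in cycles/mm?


Formula: Index = cycles / thickness
Substituting: Index = 55793 / 1.4450
Result: 38611.0727 cycles/mm


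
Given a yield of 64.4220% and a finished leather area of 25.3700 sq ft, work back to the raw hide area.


Formula: raw = finished * 100 / yield
Substituting: raw = 25.3700 * 100 / 64.4220
Result: 39.3810 sq ft


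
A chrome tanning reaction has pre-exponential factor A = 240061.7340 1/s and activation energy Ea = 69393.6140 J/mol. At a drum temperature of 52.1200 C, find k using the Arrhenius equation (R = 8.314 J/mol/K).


T_K = T_C + 273.15 = 52.1200 + 273.15 = 325.2700 K
exponent = -Ea / (R * T_K) = -69393.6140 / (8.314 * 325.2700) = -25.6605
k = A * exp(exponent) = 240061.7340 * exp(-25.6605) = 1.7223e-06 1/s


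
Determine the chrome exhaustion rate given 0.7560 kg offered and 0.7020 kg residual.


Formula: Uptake = (offered - residual) / offered * 100
Substituting: Uptake = (0.7560 - 0.7020) / 0.7560 * 100
Result: 7.1429 %


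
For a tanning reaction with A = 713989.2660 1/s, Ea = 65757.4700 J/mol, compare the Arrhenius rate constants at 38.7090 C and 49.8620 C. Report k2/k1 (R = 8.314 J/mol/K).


T1 = 38.7090 + 273.15 = 311.8590 K; T2 = 49.8620 + 273.15 = 323.0120 K
k1 = A * exp(-Ea/(R*T1)) = 713989.2660 * exp(-65757.4700/(8.314*311.8590)) = 6.9069e-06 1/s
k2 = A * exp(-Ea/(R*T2)) = 713989.2660 * exp(-65757.4700/(8.314*323.0120)) = 1.6580e-05 1/s
k2/k1 = 1.6580e-05 / 6.9069e-06 = 2.4005


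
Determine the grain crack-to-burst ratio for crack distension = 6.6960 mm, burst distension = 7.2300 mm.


Formula: Ratio = crack / burst
Substituting: Ratio = 6.6960 / 7.2300
Result: 0.9261


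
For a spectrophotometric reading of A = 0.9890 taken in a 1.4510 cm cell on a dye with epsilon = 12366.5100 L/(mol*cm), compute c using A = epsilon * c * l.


Formula: c = A / (epsilon * l)
Substituting: c = 0.9890 / (12366.5100 * 1.4510)
Result: 5.5117e-05 mol/L


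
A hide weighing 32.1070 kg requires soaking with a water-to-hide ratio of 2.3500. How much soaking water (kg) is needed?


Formula: Water = hide_weight * ratio
Substituting: Water = 32.1070 * 2.3500
Result: 75.4515 kg


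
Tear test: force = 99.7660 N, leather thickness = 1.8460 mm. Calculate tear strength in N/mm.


Formula: Tear strength = force / thickness
Substituting: Tear strength = 99.7660 / 1.8460
Result: 54.0444 N/mm


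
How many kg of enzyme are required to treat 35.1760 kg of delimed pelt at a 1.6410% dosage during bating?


Formula: Enzyme = substrate * pct / 100
Substituting: Enzyme = 35.1760 * 1.6410 / 100
Result: 0.5772 kg


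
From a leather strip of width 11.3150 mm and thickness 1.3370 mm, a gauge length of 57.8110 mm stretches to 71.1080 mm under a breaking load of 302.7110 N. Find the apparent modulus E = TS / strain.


TS = F / (w * t) = 302.7110 / (11.3150 * 1.3370) = 20.0098 N/mm^2
strain = (Lf - L0) / L0 = (71.1080 - 57.8110) / 57.8110 = 0.2300
E = TS / strain = 20.0098 / 0.2300 = 86.9960 N/mm^2


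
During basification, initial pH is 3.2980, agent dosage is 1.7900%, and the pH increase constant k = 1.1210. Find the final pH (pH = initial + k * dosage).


Formula: pH_final = pH_initial + k * base_pct
Substituting: pH_final = 3.2980 + 1.1210 * 1.7900
Result: 5.3046


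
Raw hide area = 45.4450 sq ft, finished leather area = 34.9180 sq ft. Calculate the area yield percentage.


Formula: Yield = finished / raw * 100
Substituting: Yield = 34.9180 / 45.4450 * 100
Result: 76.8357 %


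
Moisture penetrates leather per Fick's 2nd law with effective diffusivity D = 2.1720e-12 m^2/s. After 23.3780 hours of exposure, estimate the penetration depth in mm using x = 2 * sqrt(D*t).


t = 23.3780 hr * 3600 = 84160.8000 s
D * t = 2.1720e-12 * 84160.8000 = 1.8280e-07
x = 2 * sqrt(D*t) = 2 * sqrt(1.8280e-07) = 8.5510e-04 m = 0.8551 mm


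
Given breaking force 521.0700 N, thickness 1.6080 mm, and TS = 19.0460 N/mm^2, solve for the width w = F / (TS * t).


Formula: w = F / (TS * t)
Substituting: w = 521.0700 / (19.0460 * 1.6080)
Result: 17.0140 mm


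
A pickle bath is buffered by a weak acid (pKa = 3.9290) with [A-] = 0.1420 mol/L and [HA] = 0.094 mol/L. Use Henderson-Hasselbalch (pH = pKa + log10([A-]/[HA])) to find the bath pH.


ratio = [A-] / [HA] = 0.1420 / 0.094 = 1.5106
log10(ratio) = 0.1792
pH = pKa + log10(ratio) = 3.9290 + 0.1792 = 4.1082


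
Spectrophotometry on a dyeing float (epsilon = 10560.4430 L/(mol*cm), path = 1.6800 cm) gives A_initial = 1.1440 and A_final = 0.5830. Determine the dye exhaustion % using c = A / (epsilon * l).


c_initial = A_i / (epsilon * l) = 1.1440 / (10560.4430 * 1.6800) = 6.4481e-05 mol/L
c_final = A_f / (epsilon * l) = 0.5830 / (10560.4430 * 1.6800) = 3.2861e-05 mol/L
Exhaustion = (c_initial - c_final) / c_initial * 100 = (6.4481e-05 - 3.2861e-05) / 6.4481e-05 * 100 = 49.0385 %


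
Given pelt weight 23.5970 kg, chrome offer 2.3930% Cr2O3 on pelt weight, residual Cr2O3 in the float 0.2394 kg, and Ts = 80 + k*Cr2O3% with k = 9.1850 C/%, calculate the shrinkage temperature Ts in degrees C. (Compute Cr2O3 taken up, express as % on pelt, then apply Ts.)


Offered = pelt * offer_pct / 100 = 23.5970 * 2.3930 / 100 = 0.5647 kg
Uptake = offered - residual = 0.5647 - 0.2394 = 0.3253 kg
Cr2O3% on pelt = uptake / pelt * 100 = 0.3253 / 23.5970 * 100 = 1.3785 %
Ts = 80 + k * Cr2O3% = 80 + 9.1850 * 1.3785 = 92.6612 C


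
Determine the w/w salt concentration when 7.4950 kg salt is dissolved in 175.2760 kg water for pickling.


Formula: Conc = salt / (water + salt) * 100
Substituting: Conc = 7.4950 / (175.2760 + 7.4950) * 100
Result: 4.1008 %


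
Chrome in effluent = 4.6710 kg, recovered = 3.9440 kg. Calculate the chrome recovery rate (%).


Formula: Recovery = recovered / input * 100
Substituting: Recovery = 3.9440 / 4.6710 * 100
Result: 84.4359 %


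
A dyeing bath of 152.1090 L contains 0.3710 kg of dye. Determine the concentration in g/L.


Formula: Conc = dye_mass(kg) / volume(L) * 1000
Substituting: Conc = 0.3710 / 152.1090 * 1000
Result: 2.4390 g/L


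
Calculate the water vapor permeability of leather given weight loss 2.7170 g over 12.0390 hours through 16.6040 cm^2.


Formula: WVP = loss / (area * time)
Substituting: WVP = 2.7170 / (16.6040 * 12.0390)
Result: 0.0135921 g/(cm^2*hr)


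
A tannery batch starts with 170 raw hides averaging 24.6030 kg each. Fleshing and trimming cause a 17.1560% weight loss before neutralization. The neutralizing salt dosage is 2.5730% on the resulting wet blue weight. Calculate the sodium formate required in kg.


Total_raw = N * avg_wt = 170 * 24.6030 = 4182.5100 kg
Substrate = Total_raw * (1 - loss/100) = 4182.5100 * (1 - 17.1560/100) = 3464.9586 kg
Neutralizer = Substrate * pct / 100 = 3464.9586 * 2.5730 / 100 = 89.1534 kg


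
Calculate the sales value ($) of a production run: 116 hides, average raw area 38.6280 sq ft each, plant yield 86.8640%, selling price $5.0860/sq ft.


Raw_total = N * avg_area = 116 * 38.6280 = 4480.8480 sq ft
Finished = Raw_total * yield / 100 = 4480.8480 * 86.8640 / 100 = 3892.2438 sq ft
Value = Finished * price = 3892.2438 * 5.0860 = 19795.9520 $


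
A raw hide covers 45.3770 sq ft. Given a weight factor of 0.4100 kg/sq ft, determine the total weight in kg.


Formula: Weight = area * weight_per_sqft
Substituting: Weight = 45.3770 * 0.4100
Result: 18.6046 kg


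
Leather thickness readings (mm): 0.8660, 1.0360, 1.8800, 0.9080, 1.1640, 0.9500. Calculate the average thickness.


Formula: Average = sum / n
Substituting: Average = 6.8040 / 6
Result: 1.1340 mm


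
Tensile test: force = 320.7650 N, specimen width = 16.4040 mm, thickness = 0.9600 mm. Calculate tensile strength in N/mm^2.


Formula: TS = force / (width * thickness)
Substituting: TS = 320.7650 / (16.4040 * 0.9600)
Result: 20.3688 N/mm^2


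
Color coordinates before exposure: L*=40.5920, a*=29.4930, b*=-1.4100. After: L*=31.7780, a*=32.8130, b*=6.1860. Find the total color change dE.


dL = -8.8140, da = 3.3200, db = 7.5960
dE = sqrt((-8.8140)^2 + 3.3200^2 + 7.5960^2) = 12.0999


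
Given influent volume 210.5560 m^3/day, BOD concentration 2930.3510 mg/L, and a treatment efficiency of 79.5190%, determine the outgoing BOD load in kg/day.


Load_in = volume * conc / 1000 = 210.5560 * 2930.3510 / 1000 = 617.0030 kg/day
Removed = Load_in * eff / 100 = 617.0030 * 79.5190 / 100 = 490.6346 kg/day
Load_out = Load_in - Removed = 617.0030 - 490.6346 = 126.3684 kg/day


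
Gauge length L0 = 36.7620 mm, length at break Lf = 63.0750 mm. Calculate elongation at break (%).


Formula: Elongation = (Lf - L0) / L0 * 100
Substituting: Elongation = (63.0750 - 36.7620) / 36.7620 * 100
Result: 71.5766 %


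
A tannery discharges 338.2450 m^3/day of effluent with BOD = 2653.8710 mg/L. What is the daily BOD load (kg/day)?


Formula: BOD_load = volume * conc / 1000
Substituting: BOD_load = 338.2450 * 2653.8710 / 1000
Result: 897.6586 kg/day


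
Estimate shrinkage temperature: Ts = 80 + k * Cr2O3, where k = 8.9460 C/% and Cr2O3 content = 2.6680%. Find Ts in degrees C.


Formula: Ts = 80 + k * Cr2O3
Substituting: Ts = 80 + 8.9460 * 2.6680
Result: 103.8679 C


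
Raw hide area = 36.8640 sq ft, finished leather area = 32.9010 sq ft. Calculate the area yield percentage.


Formula: Yield = finished / raw * 100
Substituting: Yield = 32.9010 / 36.8640 * 100
Result: 89.2497 %


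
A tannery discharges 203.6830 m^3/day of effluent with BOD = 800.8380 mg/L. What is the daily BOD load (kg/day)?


Formula: BOD_load = volume * conc / 1000
Substituting: BOD_load = 203.6830 * 800.8380 / 1000
Result: 163.1171 kg/day


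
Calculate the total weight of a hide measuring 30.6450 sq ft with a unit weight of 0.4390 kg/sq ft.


Formula: Weight = area * weight_per_sqft
Substituting: Weight = 30.6450 * 0.4390
Result: 13.4532 kg


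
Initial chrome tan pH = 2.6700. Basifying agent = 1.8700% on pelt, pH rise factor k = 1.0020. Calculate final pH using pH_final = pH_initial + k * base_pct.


Formula: pH_final = pH_initial + k * base_pct
Substituting: pH_final = 2.6700 + 1.0020 * 1.8700
Result: 4.5437


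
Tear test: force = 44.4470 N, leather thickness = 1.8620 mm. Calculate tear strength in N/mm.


Formula: Tear strength = force / thickness
Substituting: Tear strength = 44.4470 / 1.8620
Result: 23.8706 N/mm


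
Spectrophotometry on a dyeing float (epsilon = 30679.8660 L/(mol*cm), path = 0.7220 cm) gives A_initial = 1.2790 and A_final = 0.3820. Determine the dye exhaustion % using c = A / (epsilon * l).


c_initial = A_i / (epsilon * l) = 1.2790 / (30679.8660 * 0.7220) = 5.7740e-05 mol/L
c_final = A_f / (epsilon * l) = 0.3820 / (30679.8660 * 0.7220) = 1.7245e-05 mol/L
Exhaustion = (c_initial - c_final) / c_initial * 100 = (5.7740e-05 - 1.7245e-05) / 5.7740e-05 * 100 = 70.1329 %


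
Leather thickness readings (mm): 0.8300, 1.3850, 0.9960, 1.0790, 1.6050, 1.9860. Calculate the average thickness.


Formula: Average = sum / n
Substituting: Average = 7.8810 / 6
Result: 1.3135 mm


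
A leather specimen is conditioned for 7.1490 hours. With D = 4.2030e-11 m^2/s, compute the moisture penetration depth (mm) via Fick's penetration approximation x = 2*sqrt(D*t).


t = 7.1490 hr * 3600 = 25736.4000 s
D * t = 4.2030e-11 * 25736.4000 = 1.0817e-06
x = 2 * sqrt(D*t) = 2 * sqrt(1.0817e-06) = 0.0020801 m = 2.0801 mm


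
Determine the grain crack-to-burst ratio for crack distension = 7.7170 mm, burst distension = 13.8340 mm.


Formula: Ratio = crack / burst
Substituting: Ratio = 7.7170 / 13.8340
Result: 0.5578


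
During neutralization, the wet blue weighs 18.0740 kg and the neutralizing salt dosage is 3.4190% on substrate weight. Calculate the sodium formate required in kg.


Formula: Neutralizer = substrate * pct / 100
Substituting: Neutralizer = 18.0740 * 3.4190 / 100
Result: 0.6180 kg


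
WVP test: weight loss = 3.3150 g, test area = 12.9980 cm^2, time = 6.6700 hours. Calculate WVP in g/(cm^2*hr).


Formula: WVP = loss / (area * time)
Substituting: WVP = 3.3150 / (12.9980 * 6.6700)
Result: 0.0382368 g/(cm^2*hr)


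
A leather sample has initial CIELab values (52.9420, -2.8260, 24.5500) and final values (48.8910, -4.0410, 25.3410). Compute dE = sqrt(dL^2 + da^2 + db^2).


dL = -4.0510, da = -1.2150, db = 0.7910
dE = sqrt((-4.0510)^2 + (-1.2150)^2 + 0.7910^2) = 4.3026


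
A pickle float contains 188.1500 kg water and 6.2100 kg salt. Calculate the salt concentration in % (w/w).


Formula: Conc = salt / (water + salt) * 100
Substituting: Conc = 6.2100 / (188.1500 + 6.2100) * 100
Result: 3.1951 %


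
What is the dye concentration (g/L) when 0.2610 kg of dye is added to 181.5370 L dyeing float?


Formula: Conc = dye_mass(kg) / volume(L) * 1000
Substituting: Conc = 0.2610 / 181.5370 * 1000
Result: 1.4377 g/L


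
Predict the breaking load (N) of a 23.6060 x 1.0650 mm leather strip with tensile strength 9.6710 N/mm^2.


Formula: F = TS * w * t
Substituting: F = 9.6710 * 23.6060 * 1.0650
Result: 243.1327 N


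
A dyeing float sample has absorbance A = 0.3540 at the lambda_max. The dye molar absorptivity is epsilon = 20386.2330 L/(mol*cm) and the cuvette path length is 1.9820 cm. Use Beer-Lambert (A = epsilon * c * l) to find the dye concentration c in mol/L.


Formula: c = A / (epsilon * l)
Substituting: c = 0.3540 / (20386.2330 * 1.9820)
Result: 8.7612e-06 mol/L


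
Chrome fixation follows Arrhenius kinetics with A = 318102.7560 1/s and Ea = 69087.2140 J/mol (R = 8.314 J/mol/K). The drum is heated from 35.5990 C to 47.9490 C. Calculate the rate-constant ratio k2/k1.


T1 = 35.5990 + 273.15 = 308.7490 K; T2 = 47.9490 + 273.15 = 321.0990 K
k1 = A * exp(-Ea/(R*T1)) = 318102.7560 * exp(-69087.2140/(8.314*308.7490)) = 6.5142e-07 1/s
k2 = A * exp(-Ea/(R*T2)) = 318102.7560 * exp(-69087.2140/(8.314*321.0990)) = 1.8341e-06 1/s
k2/k1 = 1.8341e-06 / 6.5142e-07 = 2.8156


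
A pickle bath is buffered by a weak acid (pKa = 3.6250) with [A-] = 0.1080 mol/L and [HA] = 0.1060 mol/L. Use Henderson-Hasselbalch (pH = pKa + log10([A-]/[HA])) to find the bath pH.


ratio = [A-] / [HA] = 0.1080 / 0.1060 = 1.0189
log10(ratio) = 0.00811789
pH = pKa + log10(ratio) = 3.6250 + 0.00811789 = 3.6331


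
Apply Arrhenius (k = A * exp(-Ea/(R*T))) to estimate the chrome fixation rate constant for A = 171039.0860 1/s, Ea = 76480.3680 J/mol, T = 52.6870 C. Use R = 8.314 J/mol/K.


T_K = T_C + 273.15 = 52.6870 + 273.15 = 325.8370 K
exponent = -Ea / (R * T_K) = -76480.3680 / (8.314 * 325.8370) = -28.2319
k = A * exp(exponent) = 171039.0860 * exp(-28.2319) = 9.3789e-08 1/s


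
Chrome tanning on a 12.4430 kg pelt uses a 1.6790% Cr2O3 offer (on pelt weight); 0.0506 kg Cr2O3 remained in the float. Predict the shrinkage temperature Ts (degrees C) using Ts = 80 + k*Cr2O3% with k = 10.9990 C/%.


Offered = pelt * offer_pct / 100 = 12.4430 * 1.6790 / 100 = 0.2089 kg
Uptake = offered - residual = 0.2089 - 0.0506 = 0.1583 kg
Cr2O3% on pelt = uptake / pelt * 100 = 0.1583 / 12.4430 * 100 = 1.2723 %
Ts = 80 + k * Cr2O3% = 80 + 10.9990 * 1.2723 = 93.9945 C


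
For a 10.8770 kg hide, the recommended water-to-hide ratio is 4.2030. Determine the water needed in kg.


Formula: Water = hide_weight * ratio
Substituting: Water = 10.8770 * 4.2030
Result: 45.7160 kg


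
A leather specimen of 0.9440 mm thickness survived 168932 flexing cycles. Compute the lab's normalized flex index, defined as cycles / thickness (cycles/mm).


Formula: Index = cycles / thickness
Substituting: Index = 168932 / 0.9440
Result: 178953.3898 cycles/mm


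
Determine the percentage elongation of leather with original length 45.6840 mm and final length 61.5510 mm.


Formula: Elongation = (Lf - L0) / L0 * 100
Substituting: Elongation = (61.5510 - 45.6840) / 45.6840 * 100
Result: 34.7321 %


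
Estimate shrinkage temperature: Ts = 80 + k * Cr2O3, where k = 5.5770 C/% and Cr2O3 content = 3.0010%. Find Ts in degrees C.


Formula: Ts = 80 + k * Cr2O3
Substituting: Ts = 80 + 5.5770 * 3.0010
Result: 96.7366 C


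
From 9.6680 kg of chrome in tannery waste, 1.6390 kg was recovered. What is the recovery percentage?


Formula: Recovery = recovered / input * 100
Substituting: Recovery = 1.6390 / 9.6680 * 100
Result: 16.9528 %


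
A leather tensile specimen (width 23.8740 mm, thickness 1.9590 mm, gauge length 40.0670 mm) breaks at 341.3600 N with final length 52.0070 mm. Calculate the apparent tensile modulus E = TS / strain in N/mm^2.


TS = F / (w * t) = 341.3600 / (23.8740 * 1.9590) = 7.2988 N/mm^2
strain = (Lf - L0) / L0 = (52.0070 - 40.0670) / 40.0670 = 0.2980
E = TS / strain = 7.2988 / 0.2980 = 24.4926 N/mm^2


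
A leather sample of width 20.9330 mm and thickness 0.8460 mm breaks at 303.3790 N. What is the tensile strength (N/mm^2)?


Formula: TS = force / (width * thickness)
Substituting: TS = 303.3790 / (20.9330 * 0.8460)
Result: 17.1310 N/mm^2


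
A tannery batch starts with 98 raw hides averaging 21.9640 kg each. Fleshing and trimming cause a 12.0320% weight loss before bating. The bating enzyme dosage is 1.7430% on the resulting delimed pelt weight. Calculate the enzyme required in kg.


Total_raw = N * avg_wt = 98 * 21.9640 = 2152.4720 kg
Substrate = Total_raw * (1 - loss/100) = 2152.4720 * (1 - 12.0320/100) = 1893.4866 kg
Enzyme = Substrate * pct / 100 = 1893.4866 * 1.7430 / 100 = 33.0035 kg


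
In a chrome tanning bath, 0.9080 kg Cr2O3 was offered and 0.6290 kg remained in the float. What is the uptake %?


Formula: Uptake = (offered - residual) / offered * 100
Substituting: Uptake = (0.9080 - 0.6290) / 0.9080 * 100
Result: 30.7269 %


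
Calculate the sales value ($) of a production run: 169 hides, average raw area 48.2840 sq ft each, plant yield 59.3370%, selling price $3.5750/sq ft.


Raw_total = N * avg_area = 169 * 48.2840 = 8159.9960 sq ft
Finished = Raw_total * yield / 100 = 8159.9960 * 59.3370 / 100 = 4841.8968 sq ft
Value = Finished * price = 4841.8968 * 3.5750 = 17309.7812 $


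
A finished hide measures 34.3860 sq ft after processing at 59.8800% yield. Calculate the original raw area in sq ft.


Formula: raw = finished * 100 / yield
Substituting: raw = 34.3860 * 100 / 59.8800
Result: 57.4248 sq ft


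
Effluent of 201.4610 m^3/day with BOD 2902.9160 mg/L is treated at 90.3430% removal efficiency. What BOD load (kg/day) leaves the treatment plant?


Load_in = volume * conc / 1000 = 201.4610 * 2902.9160 / 1000 = 584.8244 kg/day
Removed = Load_in * eff / 100 = 584.8244 * 90.3430 / 100 = 528.3479 kg/day
Load_out = Load_in - Removed = 584.8244 - 528.3479 = 56.4765 kg/day


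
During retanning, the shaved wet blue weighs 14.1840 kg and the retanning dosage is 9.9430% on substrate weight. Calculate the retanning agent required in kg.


Formula: Retan = substrate * pct / 100
Substituting: Retan = 14.1840 * 9.9430 / 100
Result: 1.4103 kg


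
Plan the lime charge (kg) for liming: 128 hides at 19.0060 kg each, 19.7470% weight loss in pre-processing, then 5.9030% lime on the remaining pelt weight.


Total_raw = N * avg_wt = 128 * 19.0060 = 2432.7680 kg
Substrate = Total_raw * (1 - loss/100) = 2432.7680 * (1 - 19.7470/100) = 1952.3693 kg
Lime = Substrate * pct / 100 = 1952.3693 * 5.9030 / 100 = 115.2484 kg


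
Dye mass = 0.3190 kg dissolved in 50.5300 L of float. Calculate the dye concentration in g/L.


Formula: Conc = dye_mass(kg) / volume(L) * 1000
Substituting: Conc = 0.3190 / 50.5300 * 1000
Result: 6.3131 g/L


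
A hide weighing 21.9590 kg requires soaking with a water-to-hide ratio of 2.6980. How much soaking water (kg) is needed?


Formula: Water = hide_weight * ratio
Substituting: Water = 21.9590 * 2.6980
Result: 59.2454 kg


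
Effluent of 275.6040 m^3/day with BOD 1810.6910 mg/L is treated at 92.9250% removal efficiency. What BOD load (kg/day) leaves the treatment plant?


Load_in = volume * conc / 1000 = 275.6040 * 1810.6910 / 1000 = 499.0337 kg/day
Removed = Load_in * eff / 100 = 499.0337 * 92.9250 / 100 = 463.7270 kg/day
Load_out = Load_in - Removed = 499.0337 - 463.7270 = 35.3066 kg/day


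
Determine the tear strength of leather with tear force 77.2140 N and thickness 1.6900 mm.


Formula: Tear strength = force / thickness
Substituting: Tear strength = 77.2140 / 1.6900
Result: 45.6888 N/mm


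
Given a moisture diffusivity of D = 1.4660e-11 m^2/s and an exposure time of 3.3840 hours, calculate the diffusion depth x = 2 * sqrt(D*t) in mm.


t = 3.3840 hr * 3600 = 12182.4000 s
D * t = 1.4660e-11 * 12182.4000 = 1.7859e-07
x = 2 * sqrt(D*t) = 2 * sqrt(1.7859e-07) = 8.4521e-04 m = 0.8452 mm


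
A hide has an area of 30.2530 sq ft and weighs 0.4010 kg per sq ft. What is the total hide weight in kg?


Formula: Weight = area * weight_per_sqft
Substituting: Weight = 30.2530 * 0.4010
Result: 12.1315 kg


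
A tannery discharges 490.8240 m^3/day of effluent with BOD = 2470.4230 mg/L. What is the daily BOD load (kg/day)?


Formula: BOD_load = volume * conc / 1000
Substituting: BOD_load = 490.8240 * 2470.4230 / 1000
Result: 1212.5429 kg/day


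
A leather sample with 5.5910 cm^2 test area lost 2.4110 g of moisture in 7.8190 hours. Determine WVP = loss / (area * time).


Formula: WVP = loss / (area * time)
Substituting: WVP = 2.4110 / (5.5910 * 7.8190)
Result: 0.0551514 g/(cm^2*hr)


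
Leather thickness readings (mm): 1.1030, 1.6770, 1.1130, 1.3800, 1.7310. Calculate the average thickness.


Formula: Average = sum / n
Substituting: Average = 7.0040 / 5
Result: 1.4008 mm


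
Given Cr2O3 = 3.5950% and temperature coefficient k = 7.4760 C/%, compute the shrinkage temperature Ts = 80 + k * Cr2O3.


Formula: Ts = 80 + k * Cr2O3
Substituting: Ts = 80 + 7.4760 * 3.5950
Result: 106.8762 C


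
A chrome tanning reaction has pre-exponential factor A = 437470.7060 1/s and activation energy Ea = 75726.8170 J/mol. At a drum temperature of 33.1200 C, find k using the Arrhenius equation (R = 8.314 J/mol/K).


T_K = T_C + 273.15 = 33.1200 + 273.15 = 306.2700 K
exponent = -Ea / (R * T_K) = -75726.8170 / (8.314 * 306.2700) = -29.7396
k = A * exp(exponent) = 437470.7060 * exp(-29.7396) = 5.3113e-08 1/s


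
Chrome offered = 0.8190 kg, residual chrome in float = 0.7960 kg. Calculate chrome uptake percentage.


Formula: Uptake = (offered - residual) / offered * 100
Substituting: Uptake = (0.8190 - 0.7960) / 0.8190 * 100
Result: 2.8083 %


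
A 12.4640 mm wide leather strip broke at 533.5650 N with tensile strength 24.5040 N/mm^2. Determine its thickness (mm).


Formula: t = F / (TS * w)
Substituting: t = 533.5650 / (24.5040 * 12.4640)
Result: 1.7470 mm


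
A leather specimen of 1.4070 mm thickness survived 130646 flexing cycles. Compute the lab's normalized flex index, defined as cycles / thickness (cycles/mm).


Formula: Index = cycles / thickness
Substituting: Index = 130646 / 1.4070
Result: 92854.2999 cycles/mm


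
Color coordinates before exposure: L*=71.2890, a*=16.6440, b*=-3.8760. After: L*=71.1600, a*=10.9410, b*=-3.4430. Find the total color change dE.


dL = -0.1290, da = -5.7030, db = 0.4330
dE = sqrt((-0.1290)^2 + (-5.7030)^2 + 0.4330^2) = 5.7209


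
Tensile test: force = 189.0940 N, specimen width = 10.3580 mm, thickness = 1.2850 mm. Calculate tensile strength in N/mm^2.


Formula: TS = force / (width * thickness)
Substituting: TS = 189.0940 / (10.3580 * 1.2850)
Result: 14.2069 N/mm^2


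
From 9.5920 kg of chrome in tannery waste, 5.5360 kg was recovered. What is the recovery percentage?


Formula: Recovery = recovered / input * 100
Substituting: Recovery = 5.5360 / 9.5920 * 100
Result: 57.7148 %


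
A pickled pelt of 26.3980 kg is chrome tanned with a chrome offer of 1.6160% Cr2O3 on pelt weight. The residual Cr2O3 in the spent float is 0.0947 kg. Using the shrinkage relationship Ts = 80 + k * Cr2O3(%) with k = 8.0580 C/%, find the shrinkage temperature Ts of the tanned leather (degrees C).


Offered = pelt * offer_pct / 100 = 26.3980 * 1.6160 / 100 = 0.4266 kg
Uptake = offered - residual = 0.4266 - 0.0947 = 0.3319 kg
Cr2O3% on pelt = uptake / pelt * 100 = 0.3319 / 26.3980 * 100 = 1.2573 %
Ts = 80 + k * Cr2O3% = 80 + 8.0580 * 1.2573 = 90.1310 C


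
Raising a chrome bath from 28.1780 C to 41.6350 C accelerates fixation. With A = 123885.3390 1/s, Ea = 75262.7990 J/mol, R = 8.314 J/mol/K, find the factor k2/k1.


T1 = 28.1780 + 273.15 = 301.3280 K; T2 = 41.6350 + 273.15 = 314.7850 K
k1 = A * exp(-Ea/(R*T1)) = 123885.3390 * exp(-75262.7990/(8.314*301.3280)) = 1.1114e-08 1/s
k2 = A * exp(-Ea/(R*T2)) = 123885.3390 * exp(-75262.7990/(8.314*314.7850)) = 4.0146e-08 1/s
k2/k1 = 4.0146e-08 / 1.1114e-08 = 3.6121


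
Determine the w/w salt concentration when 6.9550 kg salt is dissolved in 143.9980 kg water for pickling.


Formula: Conc = salt / (water + salt) * 100
Substituting: Conc = 6.9550 / (143.9980 + 6.9550) * 100
Result: 4.6074 %


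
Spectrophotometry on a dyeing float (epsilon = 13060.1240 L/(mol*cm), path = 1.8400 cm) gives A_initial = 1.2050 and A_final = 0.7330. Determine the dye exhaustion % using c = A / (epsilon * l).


c_initial = A_i / (epsilon * l) = 1.2050 / (13060.1240 * 1.8400) = 5.0144e-05 mol/L
c_final = A_f / (epsilon * l) = 0.7330 / (13060.1240 * 1.8400) = 3.0503e-05 mol/L
Exhaustion = (c_initial - c_final) / c_initial * 100 = (5.0144e-05 - 3.0503e-05) / 5.0144e-05 * 100 = 39.1701 %


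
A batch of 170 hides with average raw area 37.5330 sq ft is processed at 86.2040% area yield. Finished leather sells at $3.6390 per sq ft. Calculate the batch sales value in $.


Raw_total = N * avg_area = 170 * 37.5330 = 6380.6100 sq ft
Finished = Raw_total * yield / 100 = 6380.6100 * 86.2040 / 100 = 5500.3410 sq ft
Value = Finished * price = 5500.3410 * 3.6390 = 20015.7411 $


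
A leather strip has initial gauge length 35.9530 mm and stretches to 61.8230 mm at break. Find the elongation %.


Formula: Elongation = (Lf - L0) / L0 * 100
Substituting: Elongation = (61.8230 - 35.9530) / 35.9530 * 100
Result: 71.9551 %


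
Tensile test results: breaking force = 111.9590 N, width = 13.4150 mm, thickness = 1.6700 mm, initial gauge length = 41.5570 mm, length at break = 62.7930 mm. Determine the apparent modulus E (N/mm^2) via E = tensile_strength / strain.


TS = F / (w * t) = 111.9590 / (13.4150 * 1.6700) = 4.9975 N/mm^2
strain = (Lf - L0) / L0 = (62.7930 - 41.5570) / 41.5570 = 0.5110
E = TS / strain = 4.9975 / 0.5110 = 9.7797 N/mm^2


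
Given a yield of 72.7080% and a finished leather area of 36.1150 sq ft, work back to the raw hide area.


Formula: raw = finished * 100 / yield
Substituting: raw = 36.1150 * 100 / 72.7080
Result: 49.6713 sq ft


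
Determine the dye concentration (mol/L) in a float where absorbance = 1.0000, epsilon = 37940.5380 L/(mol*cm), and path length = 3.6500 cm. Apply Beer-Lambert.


Formula: c = A / (epsilon * l)
Substituting: c = 1.0000 / (37940.5380 * 3.6500)
Result: 7.2211e-06 mol/L


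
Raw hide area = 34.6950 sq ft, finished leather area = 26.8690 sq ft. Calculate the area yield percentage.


Formula: Yield = finished / raw * 100
Substituting: Yield = 26.8690 / 34.6950 * 100
Result: 77.4434 %


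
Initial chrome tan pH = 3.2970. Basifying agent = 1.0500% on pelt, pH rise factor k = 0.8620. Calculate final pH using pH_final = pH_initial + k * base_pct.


Formula: pH_final = pH_initial + k * base_pct
Substituting: pH_final = 3.2970 + 0.8620 * 1.0500
Result: 4.2021


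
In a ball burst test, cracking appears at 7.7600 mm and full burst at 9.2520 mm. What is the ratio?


Formula: Ratio = crack / burst
Substituting: Ratio = 7.7600 / 9.2520
Result: 0.8387


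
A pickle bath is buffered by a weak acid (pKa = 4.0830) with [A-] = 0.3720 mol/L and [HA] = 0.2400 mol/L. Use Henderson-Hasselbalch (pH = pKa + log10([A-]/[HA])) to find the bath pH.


ratio = [A-] / [HA] = 0.3720 / 0.2400 = 1.5500
log10(ratio) = 0.1903
pH = pKa + log10(ratio) = 4.0830 + 0.1903 = 4.2733


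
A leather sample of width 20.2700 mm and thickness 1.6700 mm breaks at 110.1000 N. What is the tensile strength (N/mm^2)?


Formula: TS = force / (width * thickness)
Substituting: TS = 110.1000 / (20.2700 * 1.6700)
Result: 3.2525 N/mm^2


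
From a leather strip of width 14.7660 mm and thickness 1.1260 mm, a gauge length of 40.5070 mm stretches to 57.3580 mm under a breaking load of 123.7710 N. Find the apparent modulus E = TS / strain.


TS = F / (w * t) = 123.7710 / (14.7660 * 1.1260) = 7.4442 N/mm^2
strain = (Lf - L0) / L0 = (57.3580 - 40.5070) / 40.5070 = 0.4160
E = TS / strain = 7.4442 / 0.4160 = 17.8946 N/mm^2


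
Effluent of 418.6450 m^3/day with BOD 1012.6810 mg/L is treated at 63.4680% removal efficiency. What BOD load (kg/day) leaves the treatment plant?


Load_in = volume * conc / 1000 = 418.6450 * 1012.6810 / 1000 = 423.9538 kg/day
Removed = Load_in * eff / 100 = 423.9538 * 63.4680 / 100 = 269.0750 kg/day
Load_out = Load_in - Removed = 423.9538 - 269.0750 = 154.8788 kg/day


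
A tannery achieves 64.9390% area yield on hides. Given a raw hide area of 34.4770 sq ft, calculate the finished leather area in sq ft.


Formula: finished = raw * yield / 100
Substituting: finished = 34.4770 * 64.9390 / 100
Result: 22.3890 sq ft


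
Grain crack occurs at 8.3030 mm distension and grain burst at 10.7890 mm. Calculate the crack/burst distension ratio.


Formula: Ratio = crack / burst
Substituting: Ratio = 8.3030 / 10.7890
Result: 0.7696


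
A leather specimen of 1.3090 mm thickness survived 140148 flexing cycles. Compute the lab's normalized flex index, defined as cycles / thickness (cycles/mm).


Formula: Index = cycles / thickness
Substituting: Index = 140148 / 1.3090
Result: 107064.9351 cycles/mm


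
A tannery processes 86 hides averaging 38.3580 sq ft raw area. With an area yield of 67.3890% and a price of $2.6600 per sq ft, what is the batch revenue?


Raw_total = N * avg_area = 86 * 38.3580 = 3298.7880 sq ft
Finished = Raw_total * yield / 100 = 3298.7880 * 67.3890 / 100 = 2223.0202 sq ft
Value = Finished * price = 2223.0202 * 2.6600 = 5913.2339 $


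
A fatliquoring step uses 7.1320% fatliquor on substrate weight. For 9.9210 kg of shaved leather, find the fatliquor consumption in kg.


Formula: Fat = substrate * pct / 100
Substituting: Fat = 9.9210 * 7.1320 / 100
Result: 0.7076 kg


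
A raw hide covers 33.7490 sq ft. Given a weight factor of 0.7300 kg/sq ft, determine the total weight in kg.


Formula: Weight = area * weight_per_sqft
Substituting: Weight = 33.7490 * 0.7300
Result: 24.6368 kg


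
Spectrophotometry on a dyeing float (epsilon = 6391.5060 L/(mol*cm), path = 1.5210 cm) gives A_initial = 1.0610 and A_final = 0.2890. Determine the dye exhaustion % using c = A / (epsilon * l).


c_initial = A_i / (epsilon * l) = 1.0610 / (6391.5060 * 1.5210) = 1.0914e-04 mol/L
c_final = A_f / (epsilon * l) = 0.2890 / (6391.5060 * 1.5210) = 2.9728e-05 mol/L
Exhaustion = (c_initial - c_final) / c_initial * 100 = (1.0914e-04 - 2.9728e-05) / 1.0914e-04 * 100 = 72.7615 %
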